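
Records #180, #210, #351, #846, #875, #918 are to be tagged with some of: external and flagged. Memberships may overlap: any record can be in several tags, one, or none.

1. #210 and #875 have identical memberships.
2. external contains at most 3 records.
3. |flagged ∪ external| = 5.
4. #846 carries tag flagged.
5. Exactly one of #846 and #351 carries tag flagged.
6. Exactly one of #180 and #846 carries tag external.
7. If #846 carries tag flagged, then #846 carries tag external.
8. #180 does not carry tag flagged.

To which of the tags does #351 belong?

From (4): #846 ∈ flagged.
From (8): #180 ∉ flagged.
(5) (exactly one): #351 ∉ flagged.
(7): #846 ∈ external.
(6) (exactly one): #180 ∉ external.
Suppose #351 ∉ external: no assignment then satisfies all the clues, so #351 ∈ external.

#351: external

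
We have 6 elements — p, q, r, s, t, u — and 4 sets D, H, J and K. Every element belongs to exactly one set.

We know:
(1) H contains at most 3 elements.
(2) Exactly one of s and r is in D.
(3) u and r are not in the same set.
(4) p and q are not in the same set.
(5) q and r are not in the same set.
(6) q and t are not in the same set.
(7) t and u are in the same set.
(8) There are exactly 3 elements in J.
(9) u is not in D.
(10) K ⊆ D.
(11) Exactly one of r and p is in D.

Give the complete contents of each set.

D = {r}; H = {q, s}; J = {p, t, u}; K = {}

From (9): u ∉ D.
(7): t matches u: t ∉ D.
(10) contrapositive: t ∉ K.
(10) contrapositive: u ∉ K.
Suppose p ∈ D: no assignment then satisfies all the clues, so p ∉ D.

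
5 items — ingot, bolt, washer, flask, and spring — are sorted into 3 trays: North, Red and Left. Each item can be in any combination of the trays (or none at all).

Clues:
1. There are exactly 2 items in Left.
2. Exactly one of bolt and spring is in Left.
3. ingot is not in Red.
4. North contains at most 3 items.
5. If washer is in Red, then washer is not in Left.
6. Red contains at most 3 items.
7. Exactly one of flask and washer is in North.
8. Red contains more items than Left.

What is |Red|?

3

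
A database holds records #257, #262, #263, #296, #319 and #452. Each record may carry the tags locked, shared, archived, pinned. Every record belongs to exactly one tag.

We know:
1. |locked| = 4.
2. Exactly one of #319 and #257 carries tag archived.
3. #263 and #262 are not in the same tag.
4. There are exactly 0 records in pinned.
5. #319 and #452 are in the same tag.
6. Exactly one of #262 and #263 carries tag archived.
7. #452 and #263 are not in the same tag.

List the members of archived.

archived = {#257, #263}

(4): pinned already has 0, so the rest are out.
Suppose #257 ∉ archived: no assignment then satisfies all the clues, so #257 ∈ archived.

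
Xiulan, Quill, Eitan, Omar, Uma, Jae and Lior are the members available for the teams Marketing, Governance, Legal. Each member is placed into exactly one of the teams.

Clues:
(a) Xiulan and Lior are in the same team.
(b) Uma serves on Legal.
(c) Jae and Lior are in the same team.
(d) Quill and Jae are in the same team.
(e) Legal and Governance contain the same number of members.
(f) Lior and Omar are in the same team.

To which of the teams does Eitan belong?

Eitan: Governance

From (b): Uma ∈ Legal.
Suppose Eitan ∈ Marketing: no assignment then satisfies all the clues, so Eitan ∉ Marketing.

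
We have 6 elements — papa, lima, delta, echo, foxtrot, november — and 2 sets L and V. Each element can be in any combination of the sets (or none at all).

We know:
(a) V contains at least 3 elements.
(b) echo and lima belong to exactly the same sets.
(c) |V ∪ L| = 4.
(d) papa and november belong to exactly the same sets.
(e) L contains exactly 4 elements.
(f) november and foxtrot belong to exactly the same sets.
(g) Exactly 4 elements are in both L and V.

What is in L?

L = {delta, foxtrot, november, papa}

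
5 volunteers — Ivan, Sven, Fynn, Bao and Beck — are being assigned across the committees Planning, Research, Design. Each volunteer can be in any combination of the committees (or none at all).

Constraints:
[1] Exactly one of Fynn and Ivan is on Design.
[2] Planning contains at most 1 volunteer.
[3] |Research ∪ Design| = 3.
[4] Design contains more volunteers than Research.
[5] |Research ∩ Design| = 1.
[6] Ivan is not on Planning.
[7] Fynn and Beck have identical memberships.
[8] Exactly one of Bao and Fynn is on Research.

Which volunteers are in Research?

Research = {Bao}

From (6): Ivan ∉ Planning.
Suppose Ivan ∈ Research: no assignment then satisfies all the clues, so Ivan ∉ Research.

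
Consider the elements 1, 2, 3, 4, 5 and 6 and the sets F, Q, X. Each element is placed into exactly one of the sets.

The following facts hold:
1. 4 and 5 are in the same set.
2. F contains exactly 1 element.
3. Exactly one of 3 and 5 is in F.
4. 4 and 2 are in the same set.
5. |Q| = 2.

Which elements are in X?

X = {2, 4, 5}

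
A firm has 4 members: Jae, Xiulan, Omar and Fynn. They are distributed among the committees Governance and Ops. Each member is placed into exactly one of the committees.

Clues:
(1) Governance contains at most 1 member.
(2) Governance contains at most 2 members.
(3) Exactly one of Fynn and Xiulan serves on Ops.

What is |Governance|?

1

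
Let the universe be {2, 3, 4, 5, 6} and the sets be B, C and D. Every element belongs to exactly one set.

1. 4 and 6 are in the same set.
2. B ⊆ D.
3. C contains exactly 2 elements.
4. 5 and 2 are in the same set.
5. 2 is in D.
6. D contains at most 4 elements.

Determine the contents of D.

D = {2, 3, 5}

From (5): 2 ∈ D.
(4): 5 matches 2: 5 ∉ B.
(4): 5 matches 2: 5 ∉ C.
(4): 5 matches 2: 5 ∈ D.
Suppose 3 ∉ D: no assignment then satisfies all the clues, so 3 ∈ D.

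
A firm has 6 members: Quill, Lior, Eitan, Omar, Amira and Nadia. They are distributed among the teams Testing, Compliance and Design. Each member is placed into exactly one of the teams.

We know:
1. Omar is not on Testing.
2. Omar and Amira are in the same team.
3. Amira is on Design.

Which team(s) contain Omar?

From (1): Omar ∉ Testing.
From (3): Amira ∈ Design.
(2): Omar matches Amira: Omar ∉ Compliance.
(2): Omar matches Amira: Omar ∈ Design.

Omar: Design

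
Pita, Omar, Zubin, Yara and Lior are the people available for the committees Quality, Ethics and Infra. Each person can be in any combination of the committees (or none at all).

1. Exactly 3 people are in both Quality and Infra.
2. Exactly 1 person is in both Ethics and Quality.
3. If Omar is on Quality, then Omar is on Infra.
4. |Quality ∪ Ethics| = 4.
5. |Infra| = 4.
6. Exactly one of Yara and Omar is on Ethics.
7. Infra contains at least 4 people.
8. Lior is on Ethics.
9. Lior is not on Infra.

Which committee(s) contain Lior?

Lior: Ethics

From (8): Lior ∈ Ethics.
From (9): Lior ∉ Infra.
(5): only 4 candidates remain for Infra, so all are in.
Suppose Lior ∈ Quality: no assignment then satisfies all the clues, so Lior ∉ Quality.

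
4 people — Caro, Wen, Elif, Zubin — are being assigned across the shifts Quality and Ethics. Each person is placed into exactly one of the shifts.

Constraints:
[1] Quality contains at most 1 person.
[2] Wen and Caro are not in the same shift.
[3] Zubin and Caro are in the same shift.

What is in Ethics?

Ethics = {Caro, Elif, Zubin}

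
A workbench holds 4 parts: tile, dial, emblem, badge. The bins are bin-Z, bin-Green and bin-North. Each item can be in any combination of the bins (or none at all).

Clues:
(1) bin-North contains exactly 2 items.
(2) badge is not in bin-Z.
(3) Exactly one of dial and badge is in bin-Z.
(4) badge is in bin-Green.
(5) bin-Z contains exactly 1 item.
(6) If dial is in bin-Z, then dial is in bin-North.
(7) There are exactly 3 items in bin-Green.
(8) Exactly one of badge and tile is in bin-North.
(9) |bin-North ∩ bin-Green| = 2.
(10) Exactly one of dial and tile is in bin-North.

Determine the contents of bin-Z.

bin-Z = {dial}

From (2): badge ∉ bin-Z.
From (4): badge ∈ bin-Green.
(3) (exactly one): dial ∈ bin-Z.
(5): bin-Z already has 1, so the rest are out.
(6): dial ∈ bin-North.
(10) (exactly one): tile ∉ bin-North.
(8) (exactly one): badge ∈ bin-North.
(1): bin-North already has 2, so the rest are out.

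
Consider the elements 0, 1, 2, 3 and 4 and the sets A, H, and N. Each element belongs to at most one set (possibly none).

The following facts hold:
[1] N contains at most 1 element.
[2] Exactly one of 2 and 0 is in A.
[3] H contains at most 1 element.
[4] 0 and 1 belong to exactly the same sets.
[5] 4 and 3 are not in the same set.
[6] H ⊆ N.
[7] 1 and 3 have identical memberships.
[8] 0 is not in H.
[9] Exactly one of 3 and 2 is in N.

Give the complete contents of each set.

From (8): 0 ∉ H.
(4): 1 matches 0: 1 ∉ H.
(7): 3 matches 1: 3 ∉ H.
Suppose 0 ∉ A: no assignment then satisfies all the clues, so 0 ∈ A.

A = {0, 1, 3}; H = {}; N = {2}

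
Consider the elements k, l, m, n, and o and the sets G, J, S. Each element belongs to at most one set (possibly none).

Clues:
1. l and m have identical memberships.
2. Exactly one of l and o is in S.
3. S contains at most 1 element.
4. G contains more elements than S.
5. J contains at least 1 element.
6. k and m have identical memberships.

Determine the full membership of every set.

G = {k, l, m}; J = {n}; S = {o}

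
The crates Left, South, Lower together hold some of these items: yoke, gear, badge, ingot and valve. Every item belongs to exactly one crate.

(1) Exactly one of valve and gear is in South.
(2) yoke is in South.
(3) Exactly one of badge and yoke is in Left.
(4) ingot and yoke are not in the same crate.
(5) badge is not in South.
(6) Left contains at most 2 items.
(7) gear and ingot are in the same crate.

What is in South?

From (2): yoke ∈ South.
From (5): badge ∉ South.
(3) (exactly one): badge ∈ Left.
(4): ingot ∉ South.
(7): gear matches ingot: gear ∉ South.
(1) (exactly one): valve ∈ South.

South = {valve, yoke}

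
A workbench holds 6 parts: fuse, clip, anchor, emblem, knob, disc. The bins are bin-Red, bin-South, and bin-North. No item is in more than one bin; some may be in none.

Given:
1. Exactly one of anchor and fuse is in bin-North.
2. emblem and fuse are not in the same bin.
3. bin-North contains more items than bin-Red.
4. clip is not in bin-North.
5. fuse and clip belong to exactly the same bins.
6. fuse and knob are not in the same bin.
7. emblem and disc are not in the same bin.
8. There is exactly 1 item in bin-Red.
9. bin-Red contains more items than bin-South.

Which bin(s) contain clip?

clip: none

From (4): clip ∉ bin-North.
(5): fuse matches clip: fuse ∉ bin-North.
(1) (exactly one): anchor ∈ bin-North.
Suppose clip ∈ bin-Red: no assignment then satisfies all the clues, so clip ∉ bin-Red.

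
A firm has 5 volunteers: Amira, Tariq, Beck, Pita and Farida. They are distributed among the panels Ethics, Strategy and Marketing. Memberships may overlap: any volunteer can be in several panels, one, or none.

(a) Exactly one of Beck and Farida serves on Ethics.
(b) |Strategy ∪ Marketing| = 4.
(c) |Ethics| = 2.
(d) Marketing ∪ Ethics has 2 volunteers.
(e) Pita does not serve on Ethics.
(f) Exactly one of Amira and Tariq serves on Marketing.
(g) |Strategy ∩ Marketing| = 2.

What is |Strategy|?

From (e): Pita ∉ Ethics.
Suppose Pita ∈ Marketing: no assignment then satisfies all the clues, so Pita ∉ Marketing.

4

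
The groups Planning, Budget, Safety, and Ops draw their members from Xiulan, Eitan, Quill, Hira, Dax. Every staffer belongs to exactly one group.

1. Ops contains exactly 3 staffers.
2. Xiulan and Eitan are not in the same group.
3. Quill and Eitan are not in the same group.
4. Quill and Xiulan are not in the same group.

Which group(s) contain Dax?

Dax: Ops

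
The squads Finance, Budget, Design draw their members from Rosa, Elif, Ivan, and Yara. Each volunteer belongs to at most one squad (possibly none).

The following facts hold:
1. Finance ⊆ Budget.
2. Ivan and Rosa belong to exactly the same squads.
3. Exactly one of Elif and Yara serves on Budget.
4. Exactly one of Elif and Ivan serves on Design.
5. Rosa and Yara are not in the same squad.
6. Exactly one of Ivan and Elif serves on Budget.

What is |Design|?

2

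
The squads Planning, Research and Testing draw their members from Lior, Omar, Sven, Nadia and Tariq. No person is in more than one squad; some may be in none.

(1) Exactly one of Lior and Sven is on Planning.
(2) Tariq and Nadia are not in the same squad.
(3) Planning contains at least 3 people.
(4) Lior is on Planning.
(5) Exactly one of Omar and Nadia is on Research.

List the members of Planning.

Planning = {Lior, Omar, Tariq}

From (4): Lior ∈ Planning.
(1) (exactly one): Sven ∉ Planning.
Suppose Omar ∉ Planning: no assignment then satisfies all the clues, so Omar ∈ Planning.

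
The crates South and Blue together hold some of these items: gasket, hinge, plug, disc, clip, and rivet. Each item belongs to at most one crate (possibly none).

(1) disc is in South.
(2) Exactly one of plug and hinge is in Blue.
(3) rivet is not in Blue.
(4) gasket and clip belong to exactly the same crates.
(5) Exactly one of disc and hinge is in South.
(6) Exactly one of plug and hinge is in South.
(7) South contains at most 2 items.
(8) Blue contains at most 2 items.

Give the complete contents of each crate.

From (1): disc ∈ South.
From (3): rivet ∉ Blue.
(5) (exactly one): hinge ∉ South.
(6) (exactly one): plug ∈ South.
(7): South already has 2, so the rest are out.
(2) (exactly one): hinge ∈ Blue.
Suppose gasket ∈ Blue: no assignment then satisfies all the clues, so gasket ∉ Blue.

South = {disc, plug}; Blue = {hinge}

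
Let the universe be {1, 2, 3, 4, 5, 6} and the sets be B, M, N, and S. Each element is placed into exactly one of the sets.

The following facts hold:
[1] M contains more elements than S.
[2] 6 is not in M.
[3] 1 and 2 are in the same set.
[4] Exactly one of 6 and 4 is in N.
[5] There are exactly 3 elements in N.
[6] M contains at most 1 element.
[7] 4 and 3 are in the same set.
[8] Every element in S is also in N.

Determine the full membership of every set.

B = {3, 4}; M = {5}; N = {1, 2, 6}; S = {}

From (2): 6 ∉ M.
Suppose 1 ∈ B: no assignment then satisfies all the clues, so 1 ∉ B.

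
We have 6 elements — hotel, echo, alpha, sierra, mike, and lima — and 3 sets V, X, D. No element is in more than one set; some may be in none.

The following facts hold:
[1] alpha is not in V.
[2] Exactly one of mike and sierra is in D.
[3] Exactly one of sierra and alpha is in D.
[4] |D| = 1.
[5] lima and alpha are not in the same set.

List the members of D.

D = {sierra}

From (1): alpha ∉ V.
Suppose hotel ∈ D: no assignment then satisfies all the clues, so hotel ∉ D.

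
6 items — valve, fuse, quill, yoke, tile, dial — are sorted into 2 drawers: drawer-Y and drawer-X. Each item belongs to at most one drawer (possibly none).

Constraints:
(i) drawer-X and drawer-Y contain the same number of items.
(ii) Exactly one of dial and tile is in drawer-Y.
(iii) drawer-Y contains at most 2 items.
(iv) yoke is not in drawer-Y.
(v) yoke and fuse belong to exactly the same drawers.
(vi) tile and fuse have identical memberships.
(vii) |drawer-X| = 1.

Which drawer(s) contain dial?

dial: drawer-Y

From (iv): yoke ∉ drawer-Y.
(v): fuse matches yoke: fuse ∉ drawer-Y.
(vi): tile matches fuse: tile ∉ drawer-Y.
(ii) (exactly one): dial ∈ drawer-Y.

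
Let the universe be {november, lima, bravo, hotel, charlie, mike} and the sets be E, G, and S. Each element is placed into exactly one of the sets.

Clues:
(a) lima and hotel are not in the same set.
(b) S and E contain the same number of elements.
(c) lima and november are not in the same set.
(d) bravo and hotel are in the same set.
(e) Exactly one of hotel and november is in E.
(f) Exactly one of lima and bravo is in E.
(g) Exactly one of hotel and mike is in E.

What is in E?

E = {bravo, hotel}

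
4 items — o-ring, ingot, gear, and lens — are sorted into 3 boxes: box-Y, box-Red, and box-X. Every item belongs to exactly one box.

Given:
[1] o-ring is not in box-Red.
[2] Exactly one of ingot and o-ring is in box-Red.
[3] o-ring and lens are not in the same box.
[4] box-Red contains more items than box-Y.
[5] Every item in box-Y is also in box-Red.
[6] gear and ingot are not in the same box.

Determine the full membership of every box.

box-Y = {}; box-Red = {ingot, lens}; box-X = {gear, o-ring}

From (1): o-ring ∉ box-Red.
(2) (exactly one): ingot ∈ box-Red.
(5) contrapositive: o-ring ∉ box-Y.
(6): gear ∉ box-Red.
Only one box left: o-ring ∈ box-X.
(3): lens ∉ box-X.
(5) contrapositive: gear ∉ box-Y.
Only one box left: gear ∈ box-X.
Suppose lens ∈ box-Y: no assignment then satisfies all the clues, so lens ∉ box-Y.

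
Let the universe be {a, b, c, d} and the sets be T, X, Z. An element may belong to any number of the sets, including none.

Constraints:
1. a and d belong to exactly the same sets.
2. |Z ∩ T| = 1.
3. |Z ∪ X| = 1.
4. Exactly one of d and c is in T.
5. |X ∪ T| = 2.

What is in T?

T = {b, c}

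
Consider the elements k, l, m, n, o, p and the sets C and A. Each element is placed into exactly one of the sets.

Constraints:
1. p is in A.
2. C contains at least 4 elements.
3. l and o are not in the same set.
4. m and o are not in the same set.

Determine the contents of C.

From (1): p ∈ A.
Suppose k ∉ C: no assignment then satisfies all the clues, so k ∈ C.

C = {k, l, m, n}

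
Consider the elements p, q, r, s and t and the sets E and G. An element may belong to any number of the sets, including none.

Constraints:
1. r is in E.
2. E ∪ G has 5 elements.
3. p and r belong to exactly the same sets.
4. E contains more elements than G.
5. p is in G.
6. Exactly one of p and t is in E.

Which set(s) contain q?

q: E

From (1): r ∈ E.
From (5): p ∈ G.
(3): p matches r: p ∈ E.
(3): r matches p: r ∈ G.
(6) (exactly one): t ∉ E.
Suppose q ∉ E: no assignment then satisfies all the clues, so q ∈ E.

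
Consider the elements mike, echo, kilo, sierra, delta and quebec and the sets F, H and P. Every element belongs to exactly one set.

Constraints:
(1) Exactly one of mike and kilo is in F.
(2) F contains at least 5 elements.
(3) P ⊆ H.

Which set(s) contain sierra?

sierra: F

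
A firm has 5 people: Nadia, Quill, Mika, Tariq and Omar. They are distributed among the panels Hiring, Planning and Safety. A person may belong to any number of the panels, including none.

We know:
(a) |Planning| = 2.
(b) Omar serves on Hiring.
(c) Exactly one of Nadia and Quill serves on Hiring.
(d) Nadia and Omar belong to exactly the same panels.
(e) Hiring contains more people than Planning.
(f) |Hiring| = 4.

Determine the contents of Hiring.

Hiring = {Mika, Nadia, Omar, Tariq}

From (b): Omar ∈ Hiring.
(d): Nadia matches Omar: Nadia ∈ Hiring.
(c) (exactly one): Quill ∉ Hiring.
(f): only 4 candidates remain for Hiring, so all are in.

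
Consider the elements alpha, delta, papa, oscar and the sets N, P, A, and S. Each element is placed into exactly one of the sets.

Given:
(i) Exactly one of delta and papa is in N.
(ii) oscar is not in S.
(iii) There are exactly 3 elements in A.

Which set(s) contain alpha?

From (ii): oscar ∉ S.
Suppose alpha ∈ N: no assignment then satisfies all the clues, so alpha ∉ N.

alpha: A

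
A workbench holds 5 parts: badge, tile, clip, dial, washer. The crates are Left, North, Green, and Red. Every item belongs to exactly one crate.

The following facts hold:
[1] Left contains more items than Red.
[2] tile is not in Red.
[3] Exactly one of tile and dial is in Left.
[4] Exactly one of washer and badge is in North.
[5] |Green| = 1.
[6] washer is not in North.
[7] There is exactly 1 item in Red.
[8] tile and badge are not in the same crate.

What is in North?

North = {badge}

From (2): tile ∉ Red.
From (6): washer ∉ North.
(4) (exactly one): badge ∈ North.
(8): tile ∉ North.
Suppose clip ∈ North: no assignment then satisfies all the clues, so clip ∉ North.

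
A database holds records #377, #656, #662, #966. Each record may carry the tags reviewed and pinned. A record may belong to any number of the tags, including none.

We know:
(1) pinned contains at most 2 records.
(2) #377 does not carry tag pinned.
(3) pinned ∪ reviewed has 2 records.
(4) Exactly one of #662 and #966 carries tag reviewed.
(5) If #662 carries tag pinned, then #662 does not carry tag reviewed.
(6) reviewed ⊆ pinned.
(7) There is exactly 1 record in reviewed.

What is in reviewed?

reviewed = {#966}

From (2): #377 ∉ pinned.
(6) contrapositive: #377 ∉ reviewed.
Suppose #656 ∈ reviewed: no assignment then satisfies all the clues, so #656 ∉ reviewed.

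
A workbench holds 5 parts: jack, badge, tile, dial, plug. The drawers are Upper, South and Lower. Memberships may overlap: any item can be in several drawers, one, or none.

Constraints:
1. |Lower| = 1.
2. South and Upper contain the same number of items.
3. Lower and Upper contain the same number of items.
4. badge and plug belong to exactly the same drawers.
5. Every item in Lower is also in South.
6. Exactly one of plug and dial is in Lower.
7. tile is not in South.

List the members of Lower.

Lower = {dial}

From (7): tile ∉ South.
(5) contrapositive: tile ∉ Lower.
Suppose jack ∈ Lower: no assignment then satisfies all the clues, so jack ∉ Lower.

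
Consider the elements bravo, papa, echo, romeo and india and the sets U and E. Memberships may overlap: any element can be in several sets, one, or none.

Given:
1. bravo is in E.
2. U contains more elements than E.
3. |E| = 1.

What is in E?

From (1): bravo ∈ E.
(3): E already has 1, so the rest are out.

E = {bravo}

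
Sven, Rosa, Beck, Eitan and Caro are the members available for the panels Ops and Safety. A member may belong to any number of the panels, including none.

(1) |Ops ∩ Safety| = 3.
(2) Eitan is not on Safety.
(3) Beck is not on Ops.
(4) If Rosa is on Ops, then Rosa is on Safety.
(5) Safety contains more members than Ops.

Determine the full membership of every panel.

Ops = {Caro, Rosa, Sven}; Safety = {Beck, Caro, Rosa, Sven}

From (2): Eitan ∉ Safety.
From (3): Beck ∉ Ops.
Suppose Sven ∉ Ops: no assignment then satisfies all the clues, so Sven ∈ Ops.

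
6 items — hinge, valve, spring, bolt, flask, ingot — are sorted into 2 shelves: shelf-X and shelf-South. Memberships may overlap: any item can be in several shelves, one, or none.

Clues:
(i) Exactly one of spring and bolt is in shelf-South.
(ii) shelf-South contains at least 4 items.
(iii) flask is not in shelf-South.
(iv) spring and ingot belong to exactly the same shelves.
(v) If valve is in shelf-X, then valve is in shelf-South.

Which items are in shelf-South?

shelf-South = {hinge, ingot, spring, valve}

From (iii): flask ∉ shelf-South.
Suppose hinge ∉ shelf-South: no assignment then satisfies all the clues, so hinge ∈ shelf-South.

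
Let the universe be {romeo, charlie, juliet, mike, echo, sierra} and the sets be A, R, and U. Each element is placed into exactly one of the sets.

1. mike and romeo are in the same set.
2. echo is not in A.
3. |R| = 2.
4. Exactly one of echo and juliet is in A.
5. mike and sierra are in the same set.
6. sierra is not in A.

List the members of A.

From (2): echo ∉ A.
From (6): sierra ∉ A.
(4) (exactly one): juliet ∈ A.
(5): mike matches sierra: mike ∉ A.
(1): romeo matches mike: romeo ∉ A.
Suppose charlie ∈ A: no assignment then satisfies all the clues, so charlie ∉ A.

A = {juliet}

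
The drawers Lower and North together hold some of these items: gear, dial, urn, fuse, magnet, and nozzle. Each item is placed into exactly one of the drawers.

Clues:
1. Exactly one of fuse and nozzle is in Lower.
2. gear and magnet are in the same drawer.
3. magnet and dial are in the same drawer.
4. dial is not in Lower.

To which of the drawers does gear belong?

gear: North

From (4): dial ∉ Lower.
(3): magnet matches dial: magnet ∉ Lower.
Only one drawer left: dial ∈ North.
Only one drawer left: magnet ∈ North.
(2): gear matches magnet: gear ∉ Lower.
(2): gear matches magnet: gear ∈ North.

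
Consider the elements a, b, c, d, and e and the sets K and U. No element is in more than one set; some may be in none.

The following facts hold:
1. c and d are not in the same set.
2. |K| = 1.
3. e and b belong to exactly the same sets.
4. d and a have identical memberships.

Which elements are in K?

K = {c}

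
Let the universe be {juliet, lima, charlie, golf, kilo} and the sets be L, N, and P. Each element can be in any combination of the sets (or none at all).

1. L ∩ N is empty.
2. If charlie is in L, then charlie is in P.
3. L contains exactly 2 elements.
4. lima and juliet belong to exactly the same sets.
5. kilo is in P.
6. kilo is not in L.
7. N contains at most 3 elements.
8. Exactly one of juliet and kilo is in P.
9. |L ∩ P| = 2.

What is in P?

P = {charlie, golf, kilo}

From (5): kilo ∈ P.
From (6): kilo ∉ L.
(8) (exactly one): juliet ∉ P.
(4): lima matches juliet: lima ∉ P.
Suppose charlie ∉ P: no assignment then satisfies all the clues, so charlie ∈ P.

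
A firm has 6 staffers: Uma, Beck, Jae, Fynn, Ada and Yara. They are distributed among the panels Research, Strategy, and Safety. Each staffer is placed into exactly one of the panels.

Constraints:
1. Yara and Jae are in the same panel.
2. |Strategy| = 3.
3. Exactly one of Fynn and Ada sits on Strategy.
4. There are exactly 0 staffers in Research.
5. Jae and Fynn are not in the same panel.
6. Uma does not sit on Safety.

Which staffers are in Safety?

From (6): Uma ∉ Safety.
(4): Research already has 0, so the rest are out.
Only one panel left: Uma ∈ Strategy.
Suppose Beck ∈ Safety: no assignment then satisfies all the clues, so Beck ∉ Safety.

Safety = {Ada, Jae, Yara}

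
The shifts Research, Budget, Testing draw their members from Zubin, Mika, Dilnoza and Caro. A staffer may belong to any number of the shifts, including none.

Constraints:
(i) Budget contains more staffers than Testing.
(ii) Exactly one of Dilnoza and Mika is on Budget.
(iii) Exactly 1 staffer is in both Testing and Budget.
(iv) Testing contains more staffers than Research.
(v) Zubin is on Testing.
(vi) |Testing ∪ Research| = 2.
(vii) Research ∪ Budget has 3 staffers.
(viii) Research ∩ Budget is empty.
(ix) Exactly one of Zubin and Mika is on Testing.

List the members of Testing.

Testing = {Dilnoza, Zubin}

From (v): Zubin ∈ Testing.
(ix) (exactly one): Mika ∉ Testing.
Suppose Dilnoza ∉ Testing: no assignment then satisfies all the clues, so Dilnoza ∈ Testing.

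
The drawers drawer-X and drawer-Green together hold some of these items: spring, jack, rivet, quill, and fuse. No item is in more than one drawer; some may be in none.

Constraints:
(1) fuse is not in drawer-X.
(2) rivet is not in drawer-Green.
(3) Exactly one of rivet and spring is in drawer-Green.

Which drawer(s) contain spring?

spring: drawer-Green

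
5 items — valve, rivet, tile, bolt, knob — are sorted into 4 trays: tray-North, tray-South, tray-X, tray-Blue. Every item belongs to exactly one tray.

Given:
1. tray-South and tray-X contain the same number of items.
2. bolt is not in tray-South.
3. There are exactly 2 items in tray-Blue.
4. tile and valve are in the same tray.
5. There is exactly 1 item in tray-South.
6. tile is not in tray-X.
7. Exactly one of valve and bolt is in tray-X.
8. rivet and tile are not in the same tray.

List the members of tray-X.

From (2): bolt ∉ tray-South.
From (6): tile ∉ tray-X.
(4): valve matches tile: valve ∉ tray-X.
(7) (exactly one): bolt ∈ tray-X.
Suppose rivet ∈ tray-X: no assignment then satisfies all the clues, so rivet ∉ tray-X.

tray-X = {bolt}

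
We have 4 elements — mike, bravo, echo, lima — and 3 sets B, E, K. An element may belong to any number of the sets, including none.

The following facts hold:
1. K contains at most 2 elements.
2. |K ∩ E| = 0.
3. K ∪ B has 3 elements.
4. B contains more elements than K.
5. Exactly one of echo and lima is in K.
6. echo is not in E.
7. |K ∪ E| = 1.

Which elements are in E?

E = {}

From (6): echo ∉ E.
Suppose mike ∈ E: no assignment then satisfies all the clues, so mike ∉ E.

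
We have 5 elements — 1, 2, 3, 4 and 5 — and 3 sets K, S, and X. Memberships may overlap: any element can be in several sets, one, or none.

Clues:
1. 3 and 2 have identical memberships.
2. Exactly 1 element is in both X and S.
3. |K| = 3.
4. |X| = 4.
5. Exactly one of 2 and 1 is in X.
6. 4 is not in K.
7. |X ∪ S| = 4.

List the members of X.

X = {2, 3, 4, 5}

From (6): 4 ∉ K.
Suppose 1 ∈ X: no assignment then satisfies all the clues, so 1 ∉ X.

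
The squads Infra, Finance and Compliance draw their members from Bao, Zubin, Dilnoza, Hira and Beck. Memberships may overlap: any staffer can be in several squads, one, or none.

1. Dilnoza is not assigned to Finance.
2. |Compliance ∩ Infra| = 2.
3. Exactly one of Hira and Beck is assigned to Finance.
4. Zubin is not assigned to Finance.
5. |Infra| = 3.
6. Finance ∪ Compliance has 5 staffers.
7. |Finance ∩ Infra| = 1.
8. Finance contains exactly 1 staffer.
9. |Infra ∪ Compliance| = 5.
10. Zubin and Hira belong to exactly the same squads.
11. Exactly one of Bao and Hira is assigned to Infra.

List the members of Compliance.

Compliance = {Bao, Dilnoza, Hira, Zubin}

From (1): Dilnoza ∉ Finance.
From (4): Zubin ∉ Finance.
(10): Hira matches Zubin: Hira ∉ Finance.
(3) (exactly one): Beck ∈ Finance.
(8): Finance already has 1, so the rest are out.
Suppose Bao ∉ Compliance: no assignment then satisfies all the clues, so Bao ∈ Compliance.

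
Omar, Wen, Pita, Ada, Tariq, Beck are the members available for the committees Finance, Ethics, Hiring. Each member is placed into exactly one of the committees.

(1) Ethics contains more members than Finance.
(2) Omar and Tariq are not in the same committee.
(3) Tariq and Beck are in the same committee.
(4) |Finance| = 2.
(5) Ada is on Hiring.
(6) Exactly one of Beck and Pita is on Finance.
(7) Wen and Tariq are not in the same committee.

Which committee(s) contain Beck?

From (5): Ada ∈ Hiring.
Suppose Beck ∉ Finance: no assignment then satisfies all the clues, so Beck ∈ Finance.

Beck: Finance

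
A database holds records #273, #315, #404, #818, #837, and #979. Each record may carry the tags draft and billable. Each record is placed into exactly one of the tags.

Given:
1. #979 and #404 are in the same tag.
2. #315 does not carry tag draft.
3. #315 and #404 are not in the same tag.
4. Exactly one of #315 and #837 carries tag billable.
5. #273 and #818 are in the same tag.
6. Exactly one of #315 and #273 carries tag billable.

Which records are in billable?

From (2): #315 ∉ draft.
Only one tag left: #315 ∈ billable.
(3): #404 ∉ billable.
(4) (exactly one): #837 ∉ billable.
(6) (exactly one): #273 ∉ billable.
Only one tag left: #273 ∈ draft.
Only one tag left: #404 ∈ draft.
Only one tag left: #837 ∈ draft.
(1): #979 matches #404: #979 ∈ draft.
(5): #818 matches #273: #818 ∈ draft.

billable = {#315}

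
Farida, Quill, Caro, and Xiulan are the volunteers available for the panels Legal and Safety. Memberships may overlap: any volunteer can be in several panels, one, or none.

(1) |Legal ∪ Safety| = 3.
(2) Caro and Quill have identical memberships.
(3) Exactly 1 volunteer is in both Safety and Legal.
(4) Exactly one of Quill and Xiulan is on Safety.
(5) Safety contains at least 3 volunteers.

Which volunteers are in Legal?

Legal = {Farida}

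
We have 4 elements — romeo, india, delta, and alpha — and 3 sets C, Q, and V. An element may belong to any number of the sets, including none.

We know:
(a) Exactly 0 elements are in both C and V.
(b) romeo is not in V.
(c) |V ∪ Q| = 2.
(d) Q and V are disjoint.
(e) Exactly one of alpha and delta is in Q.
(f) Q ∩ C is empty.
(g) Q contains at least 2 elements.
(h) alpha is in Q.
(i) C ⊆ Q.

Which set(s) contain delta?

From (b): romeo ∉ V.
From (h): alpha ∈ Q.
(d) (disjoint): alpha ∉ V.
(e) (exactly one): delta ∉ Q.
(f) (disjoint): alpha ∉ C.
(i) contrapositive: delta ∉ C.
Suppose delta ∈ V: no assignment then satisfies all the clues, so delta ∉ V.

delta: none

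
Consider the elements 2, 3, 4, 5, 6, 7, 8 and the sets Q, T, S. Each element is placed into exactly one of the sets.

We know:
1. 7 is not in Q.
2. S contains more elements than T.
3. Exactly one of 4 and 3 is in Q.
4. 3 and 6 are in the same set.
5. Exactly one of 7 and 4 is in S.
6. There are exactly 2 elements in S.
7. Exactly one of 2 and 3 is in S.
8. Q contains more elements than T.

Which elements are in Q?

Q = {3, 5, 6, 8}

From (1): 7 ∉ Q.
Suppose 2 ∈ Q: no assignment then satisfies all the clues, so 2 ∉ Q.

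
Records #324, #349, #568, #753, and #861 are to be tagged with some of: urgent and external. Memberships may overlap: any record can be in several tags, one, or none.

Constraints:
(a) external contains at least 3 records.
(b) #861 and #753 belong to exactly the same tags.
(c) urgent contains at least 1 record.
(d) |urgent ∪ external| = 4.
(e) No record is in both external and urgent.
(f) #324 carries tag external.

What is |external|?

3

From (f): #324 ∈ external.
(e) (disjoint): #324 ∉ urgent.
Suppose #349 ∈ external: no assignment then satisfies all the clues, so #349 ∉ external.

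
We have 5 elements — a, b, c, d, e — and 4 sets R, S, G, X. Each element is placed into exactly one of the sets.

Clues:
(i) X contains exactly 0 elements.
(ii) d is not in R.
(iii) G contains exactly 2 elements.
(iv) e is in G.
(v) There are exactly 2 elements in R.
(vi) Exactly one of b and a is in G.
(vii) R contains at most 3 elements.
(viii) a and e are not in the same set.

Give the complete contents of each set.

From (ii): d ∉ R.
From (iv): e ∈ G.
(i): X already has 0, so the rest are out.
(viii): a ∉ G.
(vi) (exactly one): b ∈ G.
(iii): G already has 2, so the rest are out.
(v): only 2 candidates remain for R, so all are in.
Only one set left: d ∈ S.

R = {a, c}; S = {d}; G = {b, e}; X = {}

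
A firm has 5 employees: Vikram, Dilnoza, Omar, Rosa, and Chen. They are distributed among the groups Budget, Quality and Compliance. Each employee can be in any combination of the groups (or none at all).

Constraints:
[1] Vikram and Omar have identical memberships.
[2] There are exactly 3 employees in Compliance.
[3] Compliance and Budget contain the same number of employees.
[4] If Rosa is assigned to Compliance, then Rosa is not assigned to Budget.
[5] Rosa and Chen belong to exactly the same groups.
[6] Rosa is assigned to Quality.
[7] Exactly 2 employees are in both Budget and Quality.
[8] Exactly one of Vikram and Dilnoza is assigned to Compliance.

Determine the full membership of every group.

Budget = {Dilnoza, Omar, Vikram}; Quality = {Chen, Omar, Rosa, Vikram}; Compliance = {Chen, Dilnoza, Rosa}

From (6): Rosa ∈ Quality.
(5): Chen matches Rosa: Chen ∈ Quality.
Suppose Vikram ∉ Budget: no assignment then satisfies all the clues, so Vikram ∈ Budget.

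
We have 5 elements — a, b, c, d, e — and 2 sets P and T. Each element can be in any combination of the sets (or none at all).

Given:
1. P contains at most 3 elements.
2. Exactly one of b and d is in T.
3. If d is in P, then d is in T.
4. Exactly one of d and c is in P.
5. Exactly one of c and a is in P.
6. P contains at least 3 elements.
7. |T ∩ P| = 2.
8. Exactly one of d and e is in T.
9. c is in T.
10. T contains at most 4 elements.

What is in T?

From (9): c ∈ T.
Suppose a ∉ T: no assignment then satisfies all the clues, so a ∈ T.

T = {a, c, d}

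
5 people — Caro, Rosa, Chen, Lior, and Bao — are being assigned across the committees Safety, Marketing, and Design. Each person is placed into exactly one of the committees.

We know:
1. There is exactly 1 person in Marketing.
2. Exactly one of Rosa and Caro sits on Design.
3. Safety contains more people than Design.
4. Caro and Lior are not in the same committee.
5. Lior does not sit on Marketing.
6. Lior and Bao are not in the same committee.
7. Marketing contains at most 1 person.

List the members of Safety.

From (5): Lior ∉ Marketing.
Suppose Caro ∈ Safety: no assignment then satisfies all the clues, so Caro ∉ Safety.

Safety = {Chen, Lior, Rosa}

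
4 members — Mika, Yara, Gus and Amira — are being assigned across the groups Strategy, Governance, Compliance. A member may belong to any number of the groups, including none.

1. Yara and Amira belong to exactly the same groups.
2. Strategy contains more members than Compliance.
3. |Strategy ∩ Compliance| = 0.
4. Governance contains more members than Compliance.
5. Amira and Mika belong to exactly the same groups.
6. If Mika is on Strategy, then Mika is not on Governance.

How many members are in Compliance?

0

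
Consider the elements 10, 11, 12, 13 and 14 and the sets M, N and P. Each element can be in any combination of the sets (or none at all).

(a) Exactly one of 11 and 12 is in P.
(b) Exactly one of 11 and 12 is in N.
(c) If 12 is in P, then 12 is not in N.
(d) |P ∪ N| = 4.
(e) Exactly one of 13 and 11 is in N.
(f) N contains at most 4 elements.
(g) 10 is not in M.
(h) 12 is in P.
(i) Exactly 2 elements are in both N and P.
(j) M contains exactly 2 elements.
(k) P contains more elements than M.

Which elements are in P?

P = {10, 12, 14}

From (g): 10 ∉ M.
From (h): 12 ∈ P.
(a) (exactly one): 11 ∉ P.
(c): 12 ∉ N.
(b) (exactly one): 11 ∈ N.
(e) (exactly one): 13 ∉ N.
Suppose 10 ∉ P: no assignment then satisfies all the clues, so 10 ∈ P.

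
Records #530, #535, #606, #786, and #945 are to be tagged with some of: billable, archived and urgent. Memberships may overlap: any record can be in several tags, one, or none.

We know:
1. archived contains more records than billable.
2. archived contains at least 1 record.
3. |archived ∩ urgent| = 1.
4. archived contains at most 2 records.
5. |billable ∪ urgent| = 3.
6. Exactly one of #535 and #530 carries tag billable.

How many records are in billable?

1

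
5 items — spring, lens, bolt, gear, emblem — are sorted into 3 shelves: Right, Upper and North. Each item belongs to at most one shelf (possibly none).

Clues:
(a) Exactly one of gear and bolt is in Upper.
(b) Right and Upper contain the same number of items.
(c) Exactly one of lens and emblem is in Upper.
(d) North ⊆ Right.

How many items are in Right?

2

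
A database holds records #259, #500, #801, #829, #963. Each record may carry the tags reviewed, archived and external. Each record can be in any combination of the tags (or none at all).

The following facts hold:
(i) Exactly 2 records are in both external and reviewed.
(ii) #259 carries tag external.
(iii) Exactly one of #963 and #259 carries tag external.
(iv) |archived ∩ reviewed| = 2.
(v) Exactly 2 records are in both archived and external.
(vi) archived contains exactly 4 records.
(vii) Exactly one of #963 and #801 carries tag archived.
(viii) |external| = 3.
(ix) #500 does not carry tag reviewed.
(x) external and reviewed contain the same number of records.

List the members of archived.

archived = {#259, #500, #829, #963}

From (ii): #259 ∈ external.
From (ix): #500 ∉ reviewed.
(iii) (exactly one): #963 ∉ external.
Suppose #259 ∉ archived: no assignment then satisfies all the clues, so #259 ∈ archived.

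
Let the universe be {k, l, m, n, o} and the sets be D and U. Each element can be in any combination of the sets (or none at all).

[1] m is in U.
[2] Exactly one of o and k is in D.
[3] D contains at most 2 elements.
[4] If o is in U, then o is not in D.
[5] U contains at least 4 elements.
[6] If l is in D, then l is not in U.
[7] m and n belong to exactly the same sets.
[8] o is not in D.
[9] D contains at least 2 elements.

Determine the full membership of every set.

D = {k, l}; U = {k, m, n, o}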